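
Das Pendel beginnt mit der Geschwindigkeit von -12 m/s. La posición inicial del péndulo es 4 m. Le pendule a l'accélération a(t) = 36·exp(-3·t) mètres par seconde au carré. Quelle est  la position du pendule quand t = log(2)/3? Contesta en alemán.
Ausgehend von der Beschleunigung a(t) = 36·exp(-3·t), nehmen wir 2 Stammfunktionen. Die Stammfunktion von der Beschleunigung ist die Geschwindigkeit. Mit v(0) = -12 erhalten wir v(t) = -12·exp(-3·t). Durch Integration von der Geschwindigkeit und Verwendung der Anfangsbedingung x(0) = 4, erhalten wir x(t) = 4·exp(-3·t). Aus der Gleichung für die Position x(t) = 4·exp(-3·t), setzen wir t = log(2)/3 ein und erhalten x = 2.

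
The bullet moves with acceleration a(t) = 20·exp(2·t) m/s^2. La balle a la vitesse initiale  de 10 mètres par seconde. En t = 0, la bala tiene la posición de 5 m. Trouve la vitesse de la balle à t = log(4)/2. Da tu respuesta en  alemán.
Um dies zu lösen, müssen wir 1 Stammfunktion unserer Gleichung für die Beschleunigung a(t) = 20·exp(2·t) finden. Das Integral von der Beschleunigung, mit v(0) = 10, ergibt die Geschwindigkeit: v(t) = 10·exp(2·t). Wir haben die Geschwindigkeit v(t) = 10·exp(2·t). Durch Einsetzen von t = log(4)/2: v(log(4)/2) = 40.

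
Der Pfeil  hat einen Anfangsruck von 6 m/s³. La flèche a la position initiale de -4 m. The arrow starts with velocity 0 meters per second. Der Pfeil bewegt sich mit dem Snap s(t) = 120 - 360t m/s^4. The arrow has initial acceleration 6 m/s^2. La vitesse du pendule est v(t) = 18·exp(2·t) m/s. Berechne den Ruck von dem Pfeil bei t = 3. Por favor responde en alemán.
Wir müssen unsere Gleichung für den Snap s(t) = 120 - 360·t 1-mal integrieren. Durch Integration von dem Snap und Verwendung der Anfangsbedingung j(0) = 6, erhalten wir j(t) = -180·t^2 + 120·t + 6. Wir haben den Ruck j(t) = -180·t^2 + 120·t + 6. Durch Einsetzen von t = 3: j(3) = -1254.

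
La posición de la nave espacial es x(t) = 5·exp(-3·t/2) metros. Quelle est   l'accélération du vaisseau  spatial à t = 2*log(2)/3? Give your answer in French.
Pour résoudre ceci, nous devons prendre 2 dérivées de notre équation de la position x(t) = 5·exp(-3·t/2). La dérivée de la position donne la vitesse: v(t) = -15·exp(-3·t/2)/2. La dérivée de la vitesse donne l'accélération: a(t) = 45·exp(-3·t/2)/4. En utilisant a(t) = 45·exp(-3·t/2)/4 et en substituant t = 2*log(2)/3, nous trouvons a = 45/8.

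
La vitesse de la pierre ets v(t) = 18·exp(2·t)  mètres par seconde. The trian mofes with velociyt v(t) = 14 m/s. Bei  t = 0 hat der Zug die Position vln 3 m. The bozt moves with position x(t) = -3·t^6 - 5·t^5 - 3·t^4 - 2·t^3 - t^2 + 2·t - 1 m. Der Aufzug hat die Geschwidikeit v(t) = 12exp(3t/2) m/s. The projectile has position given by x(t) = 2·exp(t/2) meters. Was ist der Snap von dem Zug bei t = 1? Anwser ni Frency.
Pour résoudre ceci, nous devons prendre 3 dérivées de notre équation de la vitesse v(t) = 14. En dérivant la vitesse, nous obtenons l'accélération: a(t) = 0. En prenant d/dt de a(t), nous trouvons j(t) = 0. En prenant d/dt de j(t), nous trouvons s(t) = 0. Nous avons le snap s(t) = 0. En substituant t = 1: s(1) = 0.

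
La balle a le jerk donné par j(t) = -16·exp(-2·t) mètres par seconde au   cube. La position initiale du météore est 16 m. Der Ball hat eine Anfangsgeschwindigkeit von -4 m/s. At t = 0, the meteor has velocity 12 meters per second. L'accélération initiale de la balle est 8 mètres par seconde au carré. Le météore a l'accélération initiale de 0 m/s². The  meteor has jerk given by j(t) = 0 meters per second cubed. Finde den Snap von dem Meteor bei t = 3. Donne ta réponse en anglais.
Starting from jerk j(t) = 0, we take 1 derivative. Taking d/dt of j(t), we find s(t) = 0. From the given snap equation s(t) = 0, we substitute t = 3 to get s = 0.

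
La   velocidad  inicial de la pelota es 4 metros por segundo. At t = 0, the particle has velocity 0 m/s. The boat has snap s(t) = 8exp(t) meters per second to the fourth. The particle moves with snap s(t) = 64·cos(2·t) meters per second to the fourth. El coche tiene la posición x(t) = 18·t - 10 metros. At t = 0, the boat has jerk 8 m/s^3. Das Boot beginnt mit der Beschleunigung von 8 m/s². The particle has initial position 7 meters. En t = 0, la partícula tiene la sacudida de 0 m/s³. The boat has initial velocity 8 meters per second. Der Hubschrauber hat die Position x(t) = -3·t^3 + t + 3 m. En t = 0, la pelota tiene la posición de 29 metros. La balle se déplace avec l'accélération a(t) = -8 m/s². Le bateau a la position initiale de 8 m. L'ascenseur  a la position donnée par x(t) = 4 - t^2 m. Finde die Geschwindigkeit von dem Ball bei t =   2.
Um dies zu lösen, müssen wir 1 Integral unserer Gleichung für die Beschleunigung a(t) = -8 finden. Das Integral von der Beschleunigung ist die Geschwindigkeit. Mit v(0) = 4 erhalten wir v(t) = 4 - 8·t. Aus der Gleichung für die Geschwindigkeit v(t) = 4 - 8·t, setzen wir t = 2 ein und erhalten v = -12.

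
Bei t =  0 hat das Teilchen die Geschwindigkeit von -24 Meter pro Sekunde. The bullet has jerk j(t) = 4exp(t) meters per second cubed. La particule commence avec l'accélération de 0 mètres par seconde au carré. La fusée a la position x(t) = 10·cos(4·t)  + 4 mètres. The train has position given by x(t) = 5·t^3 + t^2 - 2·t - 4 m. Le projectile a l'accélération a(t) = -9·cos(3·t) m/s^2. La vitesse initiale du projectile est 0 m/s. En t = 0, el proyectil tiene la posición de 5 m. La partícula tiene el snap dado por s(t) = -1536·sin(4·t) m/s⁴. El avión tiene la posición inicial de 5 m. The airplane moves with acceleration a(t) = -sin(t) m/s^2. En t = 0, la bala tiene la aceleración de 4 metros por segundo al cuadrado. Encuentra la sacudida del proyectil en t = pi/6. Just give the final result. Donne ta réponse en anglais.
The jerk at t = pi/6 is j = 27.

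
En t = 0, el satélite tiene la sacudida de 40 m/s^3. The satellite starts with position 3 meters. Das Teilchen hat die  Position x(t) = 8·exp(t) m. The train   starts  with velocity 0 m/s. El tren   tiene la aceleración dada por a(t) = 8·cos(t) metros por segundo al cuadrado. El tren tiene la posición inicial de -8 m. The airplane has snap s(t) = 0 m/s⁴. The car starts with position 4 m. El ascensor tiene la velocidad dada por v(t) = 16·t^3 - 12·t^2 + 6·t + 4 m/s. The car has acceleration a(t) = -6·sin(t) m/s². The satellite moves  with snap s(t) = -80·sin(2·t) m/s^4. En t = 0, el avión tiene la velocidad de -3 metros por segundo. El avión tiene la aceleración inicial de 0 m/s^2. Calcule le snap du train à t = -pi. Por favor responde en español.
Debemos derivar nuestra ecuación de la aceleración a(t) = 8·cos(t) 2 veces. La derivada de la aceleración da la sacudida: j(t) = -8·sin(t). Derivando la sacudida, obtenemos el snap: s(t) = -8·cos(t). Tenemos el snap s(t) = -8·cos(t). Sustituyendo t = -pi: s(-pi) = 8.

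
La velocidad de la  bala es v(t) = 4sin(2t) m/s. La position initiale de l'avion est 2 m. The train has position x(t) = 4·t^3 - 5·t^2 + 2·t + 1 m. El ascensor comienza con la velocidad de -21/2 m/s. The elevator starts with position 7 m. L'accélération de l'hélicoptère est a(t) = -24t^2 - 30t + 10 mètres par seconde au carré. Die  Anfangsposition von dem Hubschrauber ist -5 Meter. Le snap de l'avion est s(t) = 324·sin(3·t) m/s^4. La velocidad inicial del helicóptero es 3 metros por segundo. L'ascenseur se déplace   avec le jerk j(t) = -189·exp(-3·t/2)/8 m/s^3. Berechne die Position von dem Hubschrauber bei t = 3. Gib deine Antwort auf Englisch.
To find the answer, we compute 2 antiderivatives of a(t) = -24·t^2 - 30·t + 10. Taking ∫a(t)dt and applying v(0) = 3, we find v(t) = -8·t^3 - 15·t^2 + 10·t + 3. Integrating velocity and using the initial condition x(0) = -5, we get x(t) = -2·t^4 - 5·t^3 + 5·t^2 + 3·t - 5. From the given position equation x(t) = -2·t^4 - 5·t^3 + 5·t^2 + 3·t - 5, we substitute t = 3 to get x = -248.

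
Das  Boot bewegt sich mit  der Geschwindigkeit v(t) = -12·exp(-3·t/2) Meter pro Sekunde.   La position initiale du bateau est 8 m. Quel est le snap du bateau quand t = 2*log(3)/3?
Nous devons dériver notre équation de la vitesse v(t) = -12·exp(-3·t/2) 3 fois. La dérivée de la vitesse donne l'accélération: a(t) = 18·exp(-3·t/2). La dérivée de l'accélération donne le jerk: j(t) = -27·exp(-3·t/2). La dérivée du jerk donne le snap: s(t) = 81·exp(-3·t/2)/2. En utilisant s(t) = 81·exp(-3·t/2)/2 et en substituant t = 2*log(3)/3, nous trouvons s = 27/2.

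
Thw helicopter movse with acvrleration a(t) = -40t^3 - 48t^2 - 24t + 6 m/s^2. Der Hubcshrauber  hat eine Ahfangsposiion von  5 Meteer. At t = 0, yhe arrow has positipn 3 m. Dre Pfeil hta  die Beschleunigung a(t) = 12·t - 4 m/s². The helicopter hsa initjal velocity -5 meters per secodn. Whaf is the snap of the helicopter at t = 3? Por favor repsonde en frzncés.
Nous devons dériver notre équation de l'accélération a(t) = -40·t^3 - 48·t^2 - 24·t + 6 2 fois. La dérivée de l'accélération donne le jerk: j(t) = -120·t^2 - 96·t - 24. En dérivant le jerk, nous obtenons le snap: s(t) = -240·t - 96. Nous avons le snap s(t) = -240·t - 96. En substituant t = 3: s(3) = -816.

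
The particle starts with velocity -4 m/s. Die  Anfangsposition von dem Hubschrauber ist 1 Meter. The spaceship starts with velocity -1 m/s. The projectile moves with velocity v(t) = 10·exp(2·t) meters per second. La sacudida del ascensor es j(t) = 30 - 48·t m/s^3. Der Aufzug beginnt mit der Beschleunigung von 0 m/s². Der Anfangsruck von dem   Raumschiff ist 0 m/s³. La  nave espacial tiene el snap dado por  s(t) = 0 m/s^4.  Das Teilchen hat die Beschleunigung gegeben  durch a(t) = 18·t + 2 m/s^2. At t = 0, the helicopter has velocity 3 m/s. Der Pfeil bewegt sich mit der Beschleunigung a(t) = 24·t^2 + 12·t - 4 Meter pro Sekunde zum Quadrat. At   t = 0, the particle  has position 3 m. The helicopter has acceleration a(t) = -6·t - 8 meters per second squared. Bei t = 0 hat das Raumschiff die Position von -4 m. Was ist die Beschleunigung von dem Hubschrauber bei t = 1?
Wir haben die Beschleunigung a(t) = -6·t - 8. Durch Einsetzen von t = 1: a(1) = -14.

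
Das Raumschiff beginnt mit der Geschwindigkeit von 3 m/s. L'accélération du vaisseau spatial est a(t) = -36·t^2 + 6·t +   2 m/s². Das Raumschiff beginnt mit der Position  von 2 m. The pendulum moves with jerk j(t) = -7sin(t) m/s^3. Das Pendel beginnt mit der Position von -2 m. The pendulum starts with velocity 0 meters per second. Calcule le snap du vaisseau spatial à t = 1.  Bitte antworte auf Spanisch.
Debemos derivar nuestra ecuación de la aceleración a(t) = -36·t^2 + 6·t + 2 2 veces. La derivada de la aceleración da la sacudida: j(t) = 6 - 72·t. Derivando la sacudida, obtenemos el snap: s(t) = -72. Usando s(t) = -72 y sustituyendo t = 1, encontramos s = -72.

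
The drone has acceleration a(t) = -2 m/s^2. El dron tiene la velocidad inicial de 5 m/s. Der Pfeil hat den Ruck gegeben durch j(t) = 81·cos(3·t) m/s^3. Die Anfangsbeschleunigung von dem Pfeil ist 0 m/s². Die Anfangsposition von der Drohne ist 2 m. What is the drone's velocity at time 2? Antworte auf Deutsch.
Ausgehend von der Beschleunigung a(t) = -2, nehmen wir 1 Integral. Mit ∫a(t)dt und Anwendung von v(0) = 5, finden wir v(t) = 5 - 2·t. Aus der Gleichung für die Geschwindigkeit v(t) = 5 - 2·t, setzen wir t = 2 ein und erhalten v = 1.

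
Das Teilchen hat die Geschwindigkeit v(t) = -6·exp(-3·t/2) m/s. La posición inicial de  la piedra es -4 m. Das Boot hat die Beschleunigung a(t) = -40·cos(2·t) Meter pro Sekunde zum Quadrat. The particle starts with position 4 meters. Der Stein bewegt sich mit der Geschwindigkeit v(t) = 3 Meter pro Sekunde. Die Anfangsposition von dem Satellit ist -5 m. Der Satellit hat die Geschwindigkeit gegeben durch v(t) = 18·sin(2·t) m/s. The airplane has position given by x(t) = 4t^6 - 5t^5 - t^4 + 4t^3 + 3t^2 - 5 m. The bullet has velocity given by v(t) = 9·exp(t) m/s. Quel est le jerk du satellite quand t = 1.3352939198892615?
Nous devons dériver notre équation de la vitesse v(t) = 18·sin(2·t) 2 fois. En prenant d/dt de v(t), nous trouvons a(t) = 36·cos(2·t). En dérivant l'accélération, nous obtenons le jerk: j(t) = -72·sin(2·t). De l'équation du jerk j(t) = -72·sin(2·t), nous substituons t = 1.3352939198892615 pour obtenir j = -32.6722980045245.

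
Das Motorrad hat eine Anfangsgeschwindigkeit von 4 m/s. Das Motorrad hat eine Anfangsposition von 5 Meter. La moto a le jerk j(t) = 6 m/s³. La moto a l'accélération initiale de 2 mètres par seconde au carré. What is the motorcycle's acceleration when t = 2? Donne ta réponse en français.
Nous devons intégrer notre équation du jerk j(t) = 6 1 fois. La primitive du jerk est l'accélération. En utilisant a(0) = 2, nous obtenons a(t) = 6·t + 2. Nous avons l'accélération a(t) = 6·t + 2. En substituant t = 2: a(2) = 14.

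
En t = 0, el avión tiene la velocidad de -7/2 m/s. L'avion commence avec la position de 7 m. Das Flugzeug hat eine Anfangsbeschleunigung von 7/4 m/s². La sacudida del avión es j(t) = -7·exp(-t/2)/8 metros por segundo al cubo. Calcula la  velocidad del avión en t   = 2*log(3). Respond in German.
Um dies zu lösen, müssen wir 2 Stammfunktionen unserer Gleichung für den Ruck j(t) = -7·exp(-t/2)/8 finden. Die Stammfunktion von dem Ruck, mit a(0) = 7/4, ergibt die Beschleunigung: a(t) = 7·exp(-t/2)/4. Die Stammfunktion von der Beschleunigung ist die Geschwindigkeit. Mit v(0) = -7/2 erhalten wir v(t) = -7·exp(-t/2)/2. Mit v(t) = -7·exp(-t/2)/2 und Einsetzen von t = 2*log(3), finden wir v = -7/6.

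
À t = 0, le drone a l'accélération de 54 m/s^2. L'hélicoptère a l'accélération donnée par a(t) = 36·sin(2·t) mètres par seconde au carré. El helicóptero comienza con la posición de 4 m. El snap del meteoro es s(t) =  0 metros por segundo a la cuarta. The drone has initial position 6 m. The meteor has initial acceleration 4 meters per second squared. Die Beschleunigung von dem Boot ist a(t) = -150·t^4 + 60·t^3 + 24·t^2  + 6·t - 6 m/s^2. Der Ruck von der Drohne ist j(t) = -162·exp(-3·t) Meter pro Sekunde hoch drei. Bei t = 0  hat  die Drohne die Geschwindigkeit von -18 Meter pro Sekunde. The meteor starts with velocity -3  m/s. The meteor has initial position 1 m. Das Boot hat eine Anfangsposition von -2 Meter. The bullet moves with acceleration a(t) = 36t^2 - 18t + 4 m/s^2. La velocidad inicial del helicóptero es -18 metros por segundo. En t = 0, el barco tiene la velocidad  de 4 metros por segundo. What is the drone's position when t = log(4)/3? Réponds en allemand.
Wir müssen unsere Gleichung für den Ruck j(t) = -162·exp(-3·t) 3-mal integrieren. Durch Integration von dem Ruck und Verwendung der Anfangsbedingung a(0) = 54, erhalten wir a(t) = 54·exp(-3·t). Die Stammfunktion von der Beschleunigung, mit v(0) = -18, ergibt die Geschwindigkeit: v(t) = -18·exp(-3·t). Das Integral von der Geschwindigkeit ist die Position. Mit x(0) = 6 erhalten wir x(t) = 6·exp(-3·t). Wir haben die Position x(t) = 6·exp(-3·t). Durch Einsetzen von t = log(4)/3: x(log(4)/3) = 3/2.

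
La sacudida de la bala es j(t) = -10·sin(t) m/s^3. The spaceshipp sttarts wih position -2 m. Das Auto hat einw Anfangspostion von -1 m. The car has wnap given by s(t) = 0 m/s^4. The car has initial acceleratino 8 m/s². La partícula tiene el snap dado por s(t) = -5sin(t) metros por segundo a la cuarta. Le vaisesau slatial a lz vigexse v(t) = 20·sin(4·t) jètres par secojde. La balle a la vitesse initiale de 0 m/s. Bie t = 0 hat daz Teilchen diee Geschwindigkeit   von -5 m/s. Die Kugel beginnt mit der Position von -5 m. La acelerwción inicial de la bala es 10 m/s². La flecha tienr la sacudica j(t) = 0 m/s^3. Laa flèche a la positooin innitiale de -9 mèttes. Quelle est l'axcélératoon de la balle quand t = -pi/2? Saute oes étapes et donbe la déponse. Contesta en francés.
a(-pi/2) = 0.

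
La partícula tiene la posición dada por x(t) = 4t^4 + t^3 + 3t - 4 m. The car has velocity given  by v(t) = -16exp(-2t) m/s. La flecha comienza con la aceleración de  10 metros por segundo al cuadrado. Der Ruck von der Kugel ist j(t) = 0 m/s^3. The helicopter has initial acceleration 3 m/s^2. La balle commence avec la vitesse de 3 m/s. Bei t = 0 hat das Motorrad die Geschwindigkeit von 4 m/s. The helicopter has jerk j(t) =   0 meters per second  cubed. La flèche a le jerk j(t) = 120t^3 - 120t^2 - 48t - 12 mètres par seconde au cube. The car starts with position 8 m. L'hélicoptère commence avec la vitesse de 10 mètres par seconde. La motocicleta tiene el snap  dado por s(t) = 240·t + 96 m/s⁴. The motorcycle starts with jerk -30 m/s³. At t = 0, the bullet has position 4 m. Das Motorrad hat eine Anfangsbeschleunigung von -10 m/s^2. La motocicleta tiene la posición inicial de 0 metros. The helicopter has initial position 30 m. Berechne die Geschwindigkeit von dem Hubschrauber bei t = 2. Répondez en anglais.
To find the answer, we compute 2 antiderivatives of j(t) = 0. Integrating jerk and using the initial condition a(0) = 3, we get a(t) = 3. Integrating acceleration and using the initial condition v(0) = 10, we get v(t) = 3·t + 10. Using v(t) = 3·t + 10 and substituting t = 2, we find v = 16.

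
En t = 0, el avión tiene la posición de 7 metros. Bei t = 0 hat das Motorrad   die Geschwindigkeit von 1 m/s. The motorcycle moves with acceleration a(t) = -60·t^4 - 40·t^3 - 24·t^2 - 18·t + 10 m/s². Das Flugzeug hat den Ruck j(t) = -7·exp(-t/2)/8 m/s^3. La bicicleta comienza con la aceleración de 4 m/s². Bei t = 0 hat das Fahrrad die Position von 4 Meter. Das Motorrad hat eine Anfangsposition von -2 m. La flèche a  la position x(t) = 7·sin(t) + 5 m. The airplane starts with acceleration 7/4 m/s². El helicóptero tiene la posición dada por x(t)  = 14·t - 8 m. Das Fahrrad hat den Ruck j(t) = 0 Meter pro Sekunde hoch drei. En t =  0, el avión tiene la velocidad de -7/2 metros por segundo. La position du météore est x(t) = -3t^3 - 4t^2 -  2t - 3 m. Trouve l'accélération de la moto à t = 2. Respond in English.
We have acceleration a(t) = -60·t^4 - 40·t^3 - 24·t^2 - 18·t + 10. Substituting t = 2: a(2) = -1402.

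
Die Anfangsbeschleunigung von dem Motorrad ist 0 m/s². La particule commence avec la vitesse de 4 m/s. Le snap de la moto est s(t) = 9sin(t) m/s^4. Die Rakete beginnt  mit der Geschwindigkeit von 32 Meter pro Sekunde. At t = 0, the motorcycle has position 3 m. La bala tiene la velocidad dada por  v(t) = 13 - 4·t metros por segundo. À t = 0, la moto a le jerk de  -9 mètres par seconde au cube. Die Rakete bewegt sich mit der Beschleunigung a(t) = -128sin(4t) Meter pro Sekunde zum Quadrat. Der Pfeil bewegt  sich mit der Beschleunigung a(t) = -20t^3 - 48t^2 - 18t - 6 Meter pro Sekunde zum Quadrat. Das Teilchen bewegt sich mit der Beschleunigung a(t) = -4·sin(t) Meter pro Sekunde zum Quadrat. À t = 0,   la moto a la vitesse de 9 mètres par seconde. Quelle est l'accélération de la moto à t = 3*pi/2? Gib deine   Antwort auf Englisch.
We need to integrate our snap equation s(t) = 9·sin(t) 2 times. Integrating snap and using the initial condition j(0) = -9, we get j(t) = -9·cos(t). Finding the antiderivative of j(t) and using a(0) = 0: a(t) = -9·sin(t). From the given acceleration equation a(t) = -9·sin(t), we substitute t = 3*pi/2 to get a = 9.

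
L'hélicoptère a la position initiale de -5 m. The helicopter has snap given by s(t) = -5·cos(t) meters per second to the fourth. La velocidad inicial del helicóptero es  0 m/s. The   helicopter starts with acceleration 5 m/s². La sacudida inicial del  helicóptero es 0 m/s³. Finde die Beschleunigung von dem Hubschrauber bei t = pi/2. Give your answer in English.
We must find the integral of our snap equation s(t) = -5·cos(t) 2 times. Finding the integral of s(t) and using j(0) = 0: j(t) = -5·sin(t). The antiderivative of jerk, with a(0) = 5, gives acceleration: a(t) = 5·cos(t). From the given acceleration equation a(t) = 5·cos(t), we substitute t = pi/2 to get a = 0.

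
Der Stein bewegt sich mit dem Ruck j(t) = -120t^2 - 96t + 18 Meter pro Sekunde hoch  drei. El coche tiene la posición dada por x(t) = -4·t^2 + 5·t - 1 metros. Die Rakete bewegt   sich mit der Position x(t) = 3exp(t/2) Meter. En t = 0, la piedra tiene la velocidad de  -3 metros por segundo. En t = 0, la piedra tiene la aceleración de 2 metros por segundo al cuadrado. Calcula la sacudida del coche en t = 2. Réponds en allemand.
Ausgehend von der Position x(t) = -4·t^2 + 5·t - 1, nehmen wir 3 Ableitungen. Mit d/dt von x(t) finden wir v(t) = 5 - 8·t. Mit d/dt von v(t) finden wir a(t) = -8. Die Ableitung von der Beschleunigung ergibt den Ruck: j(t) = 0. Wir haben den Ruck j(t) = 0. Durch Einsetzen von t = 2: j(2) = 0.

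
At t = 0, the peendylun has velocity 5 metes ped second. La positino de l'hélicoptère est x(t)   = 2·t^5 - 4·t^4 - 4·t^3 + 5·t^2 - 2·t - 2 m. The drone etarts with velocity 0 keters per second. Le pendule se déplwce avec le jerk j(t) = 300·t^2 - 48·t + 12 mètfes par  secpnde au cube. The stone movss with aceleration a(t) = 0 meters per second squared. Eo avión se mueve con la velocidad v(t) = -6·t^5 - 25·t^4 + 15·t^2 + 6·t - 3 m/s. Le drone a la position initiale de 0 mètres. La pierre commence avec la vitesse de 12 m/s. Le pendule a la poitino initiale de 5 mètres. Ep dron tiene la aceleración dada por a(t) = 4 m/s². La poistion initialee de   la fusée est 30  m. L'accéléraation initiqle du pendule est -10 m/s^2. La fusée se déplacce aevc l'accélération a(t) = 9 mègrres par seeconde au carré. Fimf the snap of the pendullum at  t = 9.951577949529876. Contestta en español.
Partiendo de la sacudida j(t) = 300·t^2 - 48·t + 12, tomamos 1 derivada. La derivada de la sacudida da el snap: s(t) = 600·t - 48. Tenemos el snap s(t) = 600·t - 48. Sustituyendo t = 9.951577949529876: s(9.951577949529876) = 5922.94676971793.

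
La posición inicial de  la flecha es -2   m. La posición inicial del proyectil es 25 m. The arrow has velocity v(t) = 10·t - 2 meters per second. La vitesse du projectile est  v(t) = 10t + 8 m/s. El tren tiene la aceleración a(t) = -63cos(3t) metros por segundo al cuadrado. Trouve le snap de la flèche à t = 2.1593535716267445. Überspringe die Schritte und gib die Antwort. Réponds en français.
Le snap à t = 2.1593535716267445 est s = 0.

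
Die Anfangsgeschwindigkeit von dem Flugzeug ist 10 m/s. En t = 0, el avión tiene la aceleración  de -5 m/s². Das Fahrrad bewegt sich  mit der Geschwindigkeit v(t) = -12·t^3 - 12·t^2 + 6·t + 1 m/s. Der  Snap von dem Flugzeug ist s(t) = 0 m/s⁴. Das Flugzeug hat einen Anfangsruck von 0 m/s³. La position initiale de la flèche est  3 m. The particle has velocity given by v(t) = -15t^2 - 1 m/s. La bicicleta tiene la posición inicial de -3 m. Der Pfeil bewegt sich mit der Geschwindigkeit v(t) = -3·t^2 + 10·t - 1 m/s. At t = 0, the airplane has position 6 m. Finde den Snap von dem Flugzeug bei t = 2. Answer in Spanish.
De la ecuación del snap s(t) = 0, sustituimos t = 2 para obtener s = 0.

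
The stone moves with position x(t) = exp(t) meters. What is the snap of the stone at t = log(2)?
To solve this, we need to take 4 derivatives of our position equation x(t) = exp(t). The derivative of position gives velocity: v(t) = exp(t). The derivative of velocity gives acceleration: a(t) = exp(t). The derivative of acceleration gives jerk: j(t) = exp(t). Differentiating jerk, we get snap: s(t) = exp(t). Using s(t) = exp(t) and substituting t = log(2), we find s = 2.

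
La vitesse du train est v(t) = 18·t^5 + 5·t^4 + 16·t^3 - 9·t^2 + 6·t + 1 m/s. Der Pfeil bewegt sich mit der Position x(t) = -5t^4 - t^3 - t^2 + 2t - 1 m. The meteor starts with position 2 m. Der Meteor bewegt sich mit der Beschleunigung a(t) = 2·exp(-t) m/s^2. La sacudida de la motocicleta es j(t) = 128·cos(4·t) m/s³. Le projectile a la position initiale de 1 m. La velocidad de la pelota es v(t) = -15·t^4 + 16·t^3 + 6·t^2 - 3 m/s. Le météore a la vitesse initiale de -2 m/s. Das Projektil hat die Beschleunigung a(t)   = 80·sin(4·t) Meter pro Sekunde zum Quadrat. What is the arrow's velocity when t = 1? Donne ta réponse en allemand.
Um dies zu lösen, müssen wir 1 Ableitung unserer Gleichung für die Position x(t) = -5·t^4 - t^3 - t^2 + 2·t - 1 nehmen. Mit d/dt von x(t) finden wir v(t) = -20·t^3 - 3·t^2 - 2·t + 2. Aus der Gleichung für die Geschwindigkeit v(t) = -20·t^3 - 3·t^2 - 2·t + 2, setzen wir t = 1 ein und erhalten v = -23.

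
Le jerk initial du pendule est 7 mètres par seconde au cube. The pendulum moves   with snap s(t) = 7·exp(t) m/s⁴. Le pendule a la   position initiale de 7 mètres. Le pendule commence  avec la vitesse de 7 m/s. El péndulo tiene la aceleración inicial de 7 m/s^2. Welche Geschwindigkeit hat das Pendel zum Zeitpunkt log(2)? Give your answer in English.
To find the answer, we compute 3 integrals of s(t) = 7·exp(t). The integral of snap, with j(0) = 7, gives jerk: j(t) = 7·exp(t). Integrating jerk and using the initial condition a(0) = 7, we get a(t) = 7·exp(t). Finding the integral of a(t) and using v(0) = 7: v(t) = 7·exp(t). From the given velocity equation v(t) = 7·exp(t), we substitute t = log(2) to get v = 14.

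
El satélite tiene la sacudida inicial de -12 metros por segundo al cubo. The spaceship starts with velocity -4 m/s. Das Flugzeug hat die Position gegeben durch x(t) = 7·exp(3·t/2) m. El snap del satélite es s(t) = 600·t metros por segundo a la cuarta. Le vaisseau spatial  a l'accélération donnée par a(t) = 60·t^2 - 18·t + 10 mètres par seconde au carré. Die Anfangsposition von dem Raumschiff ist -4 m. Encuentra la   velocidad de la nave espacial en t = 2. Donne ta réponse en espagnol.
Partiendo de la aceleración a(t) = 60·t^2 - 18·t + 10, tomamos 1 integral. La integral de la aceleración, con v(0) = -4, da la velocidad: v(t) = 20·t^3 - 9·t^2 + 10·t - 4. De la ecuación de la velocidad v(t) = 20·t^3 - 9·t^2 + 10·t - 4, sustituimos t = 2 para obtener v = 140.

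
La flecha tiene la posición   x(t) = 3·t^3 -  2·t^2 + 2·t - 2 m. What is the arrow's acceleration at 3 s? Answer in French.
Nous devons dériver notre équation de la position x(t) = 3·t^3 - 2·t^2 + 2·t - 2 2 fois. En dérivant la position, nous obtenons la vitesse: v(t) = 9·t^2 - 4·t + 2. La dérivée de la vitesse donne l'accélération: a(t) = 18·t - 4. Nous avons l'accélération a(t) = 18·t - 4. En substituant t = 3: a(3) = 50.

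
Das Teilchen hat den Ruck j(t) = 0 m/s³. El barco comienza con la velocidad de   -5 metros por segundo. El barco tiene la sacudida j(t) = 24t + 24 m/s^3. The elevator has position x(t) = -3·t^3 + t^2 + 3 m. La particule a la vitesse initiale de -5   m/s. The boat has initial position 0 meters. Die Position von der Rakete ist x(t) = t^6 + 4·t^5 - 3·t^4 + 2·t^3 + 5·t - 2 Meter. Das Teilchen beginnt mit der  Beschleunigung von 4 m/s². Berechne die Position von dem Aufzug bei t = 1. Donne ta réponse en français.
En utilisant x(t) = -3·t^3 + t^2 + 3 et en substituant t = 1, nous trouvons x = 1.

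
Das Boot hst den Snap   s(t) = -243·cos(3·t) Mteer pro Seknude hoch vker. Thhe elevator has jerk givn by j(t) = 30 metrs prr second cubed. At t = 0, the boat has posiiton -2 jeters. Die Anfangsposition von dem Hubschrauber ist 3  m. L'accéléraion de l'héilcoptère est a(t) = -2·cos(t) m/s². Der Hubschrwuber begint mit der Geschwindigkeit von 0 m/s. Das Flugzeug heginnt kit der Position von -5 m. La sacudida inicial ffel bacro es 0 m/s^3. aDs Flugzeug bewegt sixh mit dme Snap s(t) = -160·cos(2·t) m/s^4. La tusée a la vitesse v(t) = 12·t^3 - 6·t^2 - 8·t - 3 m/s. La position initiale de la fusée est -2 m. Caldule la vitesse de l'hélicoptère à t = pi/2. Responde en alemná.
Ausgehend von der Beschleunigung a(t) = -2·cos(t), nehmen wir 1 Stammfunktion. Mit ∫a(t)dt und Anwendung von v(0) = 0, finden wir v(t) = -2·sin(t). Aus der Gleichung für die Geschwindigkeit v(t) = -2·sin(t), setzen wir t = pi/2 ein und erhalten v = -2.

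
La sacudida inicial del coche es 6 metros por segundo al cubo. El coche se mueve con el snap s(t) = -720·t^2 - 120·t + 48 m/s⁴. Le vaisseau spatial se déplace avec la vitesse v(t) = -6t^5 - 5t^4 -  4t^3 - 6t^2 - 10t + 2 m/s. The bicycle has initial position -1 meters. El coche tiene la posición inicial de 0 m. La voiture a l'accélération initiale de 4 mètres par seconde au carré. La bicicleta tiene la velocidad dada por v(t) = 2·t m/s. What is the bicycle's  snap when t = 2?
We must differentiate our velocity equation v(t) = 2·t 3 times. Differentiating velocity, we get acceleration: a(t) = 2. Taking d/dt of a(t), we find j(t) = 0. Taking d/dt of j(t), we find s(t) = 0. From the given snap equation s(t) = 0, we substitute t = 2 to get s = 0.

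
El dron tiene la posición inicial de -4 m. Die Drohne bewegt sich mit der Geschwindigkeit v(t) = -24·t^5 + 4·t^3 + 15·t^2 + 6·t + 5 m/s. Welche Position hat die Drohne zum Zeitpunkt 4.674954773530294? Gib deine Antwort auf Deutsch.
Um dies zu lösen, müssen wir 1 Integral unserer Gleichung für die Geschwindigkeit v(t) = -24·t^5 + 4·t^3 + 15·t^2 + 6·t + 5 finden. Mit ∫v(t)dt und Anwendung von x(0) = -4, finden wir x(t) = -4·t^6 + t^4 + 5·t^3 + 3·t^2 + 5·t - 4. Aus der Gleichung für die Position x(t) = -4·t^6 + t^4 + 5·t^3 + 3·t^2 + 5·t - 4, setzen wir t = 4.674954773530294 ein und erhalten x = -40683.0863409399.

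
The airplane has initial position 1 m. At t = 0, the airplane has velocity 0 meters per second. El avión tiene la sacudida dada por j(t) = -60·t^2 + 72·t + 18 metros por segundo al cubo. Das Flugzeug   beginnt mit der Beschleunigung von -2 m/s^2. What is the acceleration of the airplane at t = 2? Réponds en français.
Nous devons intégrer notre équation du jerk j(t) = -60·t^2 + 72·t + 18 1 fois. En prenant ∫j(t)dt et en appliquant a(0) = -2, nous trouvons a(t) = -20·t^3 + 36·t^2 + 18·t - 2. En utilisant a(t) = -20·t^3 + 36·t^2 + 18·t - 2 et en substituant t = 2, nous trouvons a = 18.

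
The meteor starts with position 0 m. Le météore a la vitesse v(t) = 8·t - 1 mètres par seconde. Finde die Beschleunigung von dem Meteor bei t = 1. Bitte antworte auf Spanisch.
Partiendo de la velocidad v(t) = 8·t - 1, tomamos 1 derivada. Derivando la velocidad, obtenemos la aceleración: a(t) = 8. De la ecuación de la aceleración a(t) = 8, sustituimos t = 1 para obtener a = 8.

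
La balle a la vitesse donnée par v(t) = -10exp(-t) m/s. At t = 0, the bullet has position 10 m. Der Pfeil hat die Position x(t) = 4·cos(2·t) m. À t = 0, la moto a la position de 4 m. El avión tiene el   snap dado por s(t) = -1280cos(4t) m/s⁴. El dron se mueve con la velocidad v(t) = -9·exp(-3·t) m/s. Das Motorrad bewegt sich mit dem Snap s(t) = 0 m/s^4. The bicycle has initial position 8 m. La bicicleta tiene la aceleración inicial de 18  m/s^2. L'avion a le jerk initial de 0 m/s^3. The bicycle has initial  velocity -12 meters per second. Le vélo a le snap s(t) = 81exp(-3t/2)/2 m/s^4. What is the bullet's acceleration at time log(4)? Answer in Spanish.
Para resolver esto, necesitamos tomar 1 derivada de nuestra ecuación de la velocidad v(t) = -10·exp(-t). Tomando d/dt de v(t), encontramos a(t) = 10·exp(-t). Tenemos la aceleración a(t) = 10·exp(-t). Sustituyendo t = log(4): a(log(4)) = 5/2.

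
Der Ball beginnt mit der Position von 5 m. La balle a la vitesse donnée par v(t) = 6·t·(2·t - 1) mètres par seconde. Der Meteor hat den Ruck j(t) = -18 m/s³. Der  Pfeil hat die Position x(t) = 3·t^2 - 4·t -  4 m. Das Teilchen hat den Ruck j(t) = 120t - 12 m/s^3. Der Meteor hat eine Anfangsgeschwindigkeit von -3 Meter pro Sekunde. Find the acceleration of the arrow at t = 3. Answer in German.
Ausgehend von der Position x(t) = 3·t^2 - 4·t - 4, nehmen wir 2 Ableitungen. Die Ableitung von der Position ergibt die Geschwindigkeit: v(t) = 6·t - 4. Mit d/dt von v(t) finden wir a(t) = 6. Wir haben die Beschleunigung a(t) = 6. Durch Einsetzen von t = 3: a(3) = 6.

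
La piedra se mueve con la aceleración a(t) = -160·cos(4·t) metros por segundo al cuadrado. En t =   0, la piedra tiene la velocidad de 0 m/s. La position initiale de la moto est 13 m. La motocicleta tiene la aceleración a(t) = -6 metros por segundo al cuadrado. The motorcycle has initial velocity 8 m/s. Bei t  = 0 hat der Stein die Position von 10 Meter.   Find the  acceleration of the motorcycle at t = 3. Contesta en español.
Tenemos la aceleración a(t) = -6. Sustituyendo t = 3: a(3) = -6.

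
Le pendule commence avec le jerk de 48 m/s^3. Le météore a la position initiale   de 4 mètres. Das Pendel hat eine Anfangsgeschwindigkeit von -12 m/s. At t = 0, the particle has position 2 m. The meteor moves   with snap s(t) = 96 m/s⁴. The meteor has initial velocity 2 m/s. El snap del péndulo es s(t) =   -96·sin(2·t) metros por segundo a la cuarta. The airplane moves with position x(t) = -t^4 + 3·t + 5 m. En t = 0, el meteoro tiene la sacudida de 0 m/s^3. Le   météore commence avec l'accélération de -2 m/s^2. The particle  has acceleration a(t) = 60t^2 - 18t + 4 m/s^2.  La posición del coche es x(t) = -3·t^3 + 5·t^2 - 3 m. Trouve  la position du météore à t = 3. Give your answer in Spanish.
Partiendo del snap s(t) = 96, tomamos 4 antiderivadas. La integral del snap, con j(0) = 0, da la sacudida: j(t) = 96·t. La integral de la sacudida es la aceleración. Usando a(0) = -2, obtenemos a(t) = 48·t^2 - 2. La integral de la aceleración es la velocidad. Usando v(0) = 2, obtenemos v(t) = 16·t^3 - 2·t + 2. La antiderivada de la velocidad es la posición. Usando x(0) = 4, obtenemos x(t) = 4·t^4 - t^2 + 2·t + 4. Tenemos la posición x(t) = 4·t^4 - t^2 + 2·t + 4. Sustituyendo t = 3: x(3) = 325.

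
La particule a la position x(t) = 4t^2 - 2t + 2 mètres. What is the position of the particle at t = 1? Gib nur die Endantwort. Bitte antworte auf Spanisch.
En t = 1, x = 4.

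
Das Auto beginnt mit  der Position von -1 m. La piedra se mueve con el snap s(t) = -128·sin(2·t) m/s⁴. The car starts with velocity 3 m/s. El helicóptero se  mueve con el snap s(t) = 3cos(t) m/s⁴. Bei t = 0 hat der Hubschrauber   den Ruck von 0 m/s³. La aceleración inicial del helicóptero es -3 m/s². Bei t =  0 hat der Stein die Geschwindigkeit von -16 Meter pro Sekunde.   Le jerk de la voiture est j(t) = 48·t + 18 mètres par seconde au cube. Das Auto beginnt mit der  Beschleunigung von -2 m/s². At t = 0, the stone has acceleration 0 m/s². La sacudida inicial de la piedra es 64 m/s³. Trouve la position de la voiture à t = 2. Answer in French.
En partant du jerk j(t) = 48·t + 18, nous prenons 3 intégrales. La primitive du jerk est l'accélération. En utilisant a(0) = -2, nous obtenons a(t) = 24·t^2 + 18·t - 2. En prenant ∫a(t)dt et en appliquant v(0) = 3, nous trouvons v(t) = 8·t^3 + 9·t^2 - 2·t + 3. En prenant ∫v(t)dt et en appliquant x(0) = -1, nous trouvons x(t) = 2·t^4 + 3·t^3 - t^2 + 3·t - 1. Nous avons la position x(t) = 2·t^4 + 3·t^3 - t^2 + 3·t - 1. En substituant t = 2: x(2) = 57.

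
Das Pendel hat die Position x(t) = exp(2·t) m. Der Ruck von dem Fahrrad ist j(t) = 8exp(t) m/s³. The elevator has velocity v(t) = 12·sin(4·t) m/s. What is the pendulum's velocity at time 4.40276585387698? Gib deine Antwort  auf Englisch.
To solve this, we need to take 1 derivative of our position equation x(t) = exp(2·t). Differentiating position, we get velocity: v(t) = 2·exp(2·t). From the given velocity equation v(t) = 2·exp(2·t), we substitute t = 4.40276585387698 to get v = 13342.0887918984.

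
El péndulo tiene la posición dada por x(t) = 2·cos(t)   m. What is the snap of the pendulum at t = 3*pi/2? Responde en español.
Para resolver esto, necesitamos tomar 4 derivadas de nuestra ecuación de la posición x(t) = 2·cos(t). Derivando la posición, obtenemos la velocidad: v(t) = -2·sin(t). Derivando la velocidad, obtenemos la aceleración: a(t) = -2·cos(t). Tomando d/dt de a(t), encontramos j(t) = 2·sin(t). La derivada de la sacudida da el snap: s(t) = 2·cos(t). De la ecuación del snap s(t) = 2·cos(t), sustituimos t = 3*pi/2 para obtener s = 0.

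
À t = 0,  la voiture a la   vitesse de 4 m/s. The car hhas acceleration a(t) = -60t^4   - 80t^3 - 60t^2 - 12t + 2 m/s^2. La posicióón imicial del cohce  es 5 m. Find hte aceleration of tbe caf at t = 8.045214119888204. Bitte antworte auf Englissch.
From the given acceleration equation a(t) = -60·t^4 - 80·t^3 - 60·t^2 - 12·t + 2, we substitute t = 8.045214119888204 to get a = -296999.681974850.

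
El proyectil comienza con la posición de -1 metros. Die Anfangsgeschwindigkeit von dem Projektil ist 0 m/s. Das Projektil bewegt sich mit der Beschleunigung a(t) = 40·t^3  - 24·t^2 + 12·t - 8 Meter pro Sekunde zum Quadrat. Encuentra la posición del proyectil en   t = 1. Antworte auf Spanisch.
Necesitamos integrar nuestra ecuación de la aceleración a(t) = 40·t^3 - 24·t^2 + 12·t - 8 2 veces. Tomando ∫a(t)dt y aplicando v(0) = 0, encontramos v(t) = 2·t·(5·t^3 - 4·t^2 + 3·t - 4). Tomando ∫v(t)dt y aplicando x(0) = -1, encontramos x(t) = 2·t^5 - 2·t^4 + 2·t^3 - 4·t^2 - 1. De la ecuación de la posición x(t) = 2·t^5 - 2·t^4 + 2·t^3 - 4·t^2 - 1, sustituimos t = 1 para obtener x = -3.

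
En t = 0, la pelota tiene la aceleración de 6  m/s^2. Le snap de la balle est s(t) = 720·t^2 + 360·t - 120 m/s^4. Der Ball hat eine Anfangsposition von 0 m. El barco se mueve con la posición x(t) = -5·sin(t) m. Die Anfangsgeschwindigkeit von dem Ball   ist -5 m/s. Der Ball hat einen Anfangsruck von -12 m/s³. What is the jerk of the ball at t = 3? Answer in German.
Ausgehend von dem Snap s(t) = 720·t^2 + 360·t - 120, nehmen wir 1 Stammfunktion. Die Stammfunktion von dem Snap ist der Ruck. Mit j(0) = -12 erhalten wir j(t) = 240·t^3 + 180·t^2 - 120·t - 12. Mit j(t) = 240·t^3 + 180·t^2 - 120·t - 12 und Einsetzen von t = 3, finden wir j = 7728.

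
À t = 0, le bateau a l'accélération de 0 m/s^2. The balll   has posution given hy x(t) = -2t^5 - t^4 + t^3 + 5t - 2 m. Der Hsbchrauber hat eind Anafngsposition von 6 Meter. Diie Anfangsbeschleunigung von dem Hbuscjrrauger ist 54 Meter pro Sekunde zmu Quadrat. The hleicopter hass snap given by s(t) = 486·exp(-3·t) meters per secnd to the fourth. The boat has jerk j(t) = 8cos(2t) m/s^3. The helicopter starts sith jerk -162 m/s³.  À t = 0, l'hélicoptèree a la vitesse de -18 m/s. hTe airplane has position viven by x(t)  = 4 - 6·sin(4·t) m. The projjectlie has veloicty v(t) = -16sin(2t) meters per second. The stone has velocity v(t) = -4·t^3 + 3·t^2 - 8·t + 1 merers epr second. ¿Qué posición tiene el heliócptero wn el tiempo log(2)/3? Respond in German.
Um dies zu lösen, müssen wir 4 Stammfunktionen unserer Gleichung für den Snap s(t) = 486·exp(-3·t) finden. Das Integral von dem Snap, mit j(0) = -162, ergibt den Ruck: j(t) = -162·exp(-3·t). Die Stammfunktion von dem Ruck ist die Beschleunigung. Mit a(0) = 54 erhalten wir a(t) = 54·exp(-3·t). Das Integral von der Beschleunigung, mit v(0) = -18, ergibt die Geschwindigkeit: v(t) = -18·exp(-3·t). Mit ∫v(t)dt und Anwendung von x(0) = 6, finden wir x(t) = 6·exp(-3·t). Wir haben die Position x(t) = 6·exp(-3·t). Durch Einsetzen von t = log(2)/3: x(log(2)/3) = 3.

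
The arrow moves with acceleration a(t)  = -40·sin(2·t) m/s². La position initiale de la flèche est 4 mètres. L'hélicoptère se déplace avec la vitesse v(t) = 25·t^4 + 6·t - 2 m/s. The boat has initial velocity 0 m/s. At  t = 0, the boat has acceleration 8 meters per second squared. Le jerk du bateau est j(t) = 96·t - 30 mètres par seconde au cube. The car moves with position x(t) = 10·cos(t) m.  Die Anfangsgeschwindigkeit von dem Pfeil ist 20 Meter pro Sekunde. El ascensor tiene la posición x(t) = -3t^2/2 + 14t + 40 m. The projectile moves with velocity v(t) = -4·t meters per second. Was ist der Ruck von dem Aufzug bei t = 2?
Wir müssen unsere Gleichung für die Position x(t) = -3·t^2/2 + 14·t + 40 3-mal ableiten. Durch Ableiten von der Position erhalten wir die Geschwindigkeit: v(t) = 14 - 3·t. Die Ableitung von der Geschwindigkeit ergibt die Beschleunigung: a(t) = -3. Die Ableitung von der Beschleunigung ergibt den Ruck: j(t) = 0. Wir haben den Ruck j(t) = 0. Durch Einsetzen von t = 2: j(2) = 0.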